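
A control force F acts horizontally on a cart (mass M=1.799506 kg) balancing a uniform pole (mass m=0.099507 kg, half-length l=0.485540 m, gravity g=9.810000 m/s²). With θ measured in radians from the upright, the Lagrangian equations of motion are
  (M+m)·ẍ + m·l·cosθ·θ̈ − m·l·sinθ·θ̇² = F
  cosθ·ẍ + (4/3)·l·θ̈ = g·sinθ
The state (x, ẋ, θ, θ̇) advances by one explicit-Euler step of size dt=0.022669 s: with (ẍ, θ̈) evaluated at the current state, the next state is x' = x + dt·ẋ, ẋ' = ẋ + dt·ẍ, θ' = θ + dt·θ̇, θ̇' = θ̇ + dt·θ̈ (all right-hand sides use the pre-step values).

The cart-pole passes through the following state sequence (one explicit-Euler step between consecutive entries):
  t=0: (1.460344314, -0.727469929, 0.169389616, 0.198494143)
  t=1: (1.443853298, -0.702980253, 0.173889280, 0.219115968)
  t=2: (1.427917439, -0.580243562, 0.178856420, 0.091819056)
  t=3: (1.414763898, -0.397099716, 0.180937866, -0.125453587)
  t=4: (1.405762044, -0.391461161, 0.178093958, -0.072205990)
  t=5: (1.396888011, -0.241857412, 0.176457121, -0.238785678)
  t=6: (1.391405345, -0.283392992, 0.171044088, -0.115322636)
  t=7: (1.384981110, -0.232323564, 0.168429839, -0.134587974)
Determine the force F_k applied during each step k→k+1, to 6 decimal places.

F_0 = 2.094535 N
F_1 = 10.014201 N
F_2 = 14.886449 N
F_3 = 0.583847 N
F_4 = 12.183048 N
F_5 = -3.220924 N
F_6 = 4.237585 N

step 0→1:
  ẍ = (ẋ'−ẋ)/dt = (-0.702980253−-0.727469929)/0.022669 = 1.080316
  θ̈ = (θ̇'−θ̇)/dt = (0.219115968−0.198494143)/0.022669 = 0.909693
  sinθ=0.168581, cosθ=0.985688
  F = (M+m)·ẍ + m·l·cosθ·θ̈ − m·l·sinθ·θ̇² = 2.051533 + 0.043322 − 0.000321 = 2.094535
step 1→2:
  ẍ = (ẋ'−ẋ)/dt = (-0.580243562−-0.702980253)/0.022669 = 5.414297
  θ̈ = (θ̇'−θ̇)/dt = (0.091819056−0.219115968)/0.022669 = -5.615462
  sinθ=0.173014, cosθ=0.984919
  F = (M+m)·ẍ + m·l·cosθ·θ̈ − m·l·sinθ·θ̇² = 10.281820 + -0.267217 − 0.000401 = 10.014201
step 2→3:
  ẍ = (ẋ'−ẋ)/dt = (-0.397099716−-0.580243562)/0.022669 = 8.079044
  θ̈ = (θ̇'−θ̇)/dt = (-0.125453587−0.091819056)/0.022669 = -9.584571
  sinθ=0.177904, cosθ=0.984048
  F = (M+m)·ẍ + m·l·cosθ·θ̈ − m·l·sinθ·θ̇² = 15.342209 + -0.455688 − 0.000072 = 14.886449
step 3→4:
  ẍ = (ẋ'−ẋ)/dt = (-0.391461161−-0.397099716)/0.022669 = 0.248734
  θ̈ = (θ̇'−θ̇)/dt = (-0.072205990−-0.125453587)/0.022669 = 2.348917
  sinθ=0.179952, cosθ=0.983675
  F = (M+m)·ẍ + m·l·cosθ·θ̈ − m·l·sinθ·θ̇² = 0.472349 + 0.111634 − 0.000137 = 0.583847
step 4→5:
  ẍ = (ẋ'−ẋ)/dt = (-0.241857412−-0.391461161)/0.022669 = 6.599486
  θ̈ = (θ̇'−θ̇)/dt = (-0.238785678−-0.072205990)/0.022669 = -7.348347
  sinθ=0.177154, cosθ=0.984183
  F = (M+m)·ẍ + m·l·cosθ·θ̈ − m·l·sinθ·θ̇² = 12.532510 + -0.349417 − 0.000045 = 12.183048
step 5→6:
  ẍ = (ẋ'−ẋ)/dt = (-0.283392992−-0.241857412)/0.022669 = -1.832263
  θ̈ = (θ̇'−θ̇)/dt = (-0.115322636−-0.238785678)/0.022669 = 5.446338
  sinθ=0.175543, cosθ=0.984472
  F = (M+m)·ẍ + m·l·cosθ·θ̈ − m·l·sinθ·θ̇² = -3.479492 + 0.259052 − 0.000484 = -3.220924
step 6→7:
  ẍ = (ẋ'−ẋ)/dt = (-0.232323564−-0.283392992)/0.022669 = 2.252831
  θ̈ = (θ̇'−θ̇)/dt = (-0.134587974−-0.115322636)/0.022669 = -0.849854
  sinθ=0.170211, cosθ=0.985408
  F = (M+m)·ẍ + m·l·cosθ·θ̈ − m·l·sinθ·θ̇² = 4.278156 + -0.040461 − 0.000109 = 4.237585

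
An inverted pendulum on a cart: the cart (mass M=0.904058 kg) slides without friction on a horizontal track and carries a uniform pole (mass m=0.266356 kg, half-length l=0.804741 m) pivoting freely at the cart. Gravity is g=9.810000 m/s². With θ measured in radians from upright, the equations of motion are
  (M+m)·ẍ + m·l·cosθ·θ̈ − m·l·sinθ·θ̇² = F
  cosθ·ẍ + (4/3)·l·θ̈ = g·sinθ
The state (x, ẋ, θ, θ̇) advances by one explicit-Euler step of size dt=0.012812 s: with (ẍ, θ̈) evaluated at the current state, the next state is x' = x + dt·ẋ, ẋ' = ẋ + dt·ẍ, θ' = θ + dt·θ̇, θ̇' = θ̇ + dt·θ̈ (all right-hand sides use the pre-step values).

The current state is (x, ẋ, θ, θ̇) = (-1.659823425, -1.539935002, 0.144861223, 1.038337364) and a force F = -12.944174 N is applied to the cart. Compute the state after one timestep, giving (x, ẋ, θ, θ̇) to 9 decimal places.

(-1.679553072, -1.713301979, 0.158164401, 1.215128249)

sinθ=0.144355108, cosθ=0.989525949
temp = (F + m·l·θ̇²·sinθ)/(M+m) = (-12.944174 + 0.033360130)/1.170414 = -11.030980380
θ̈ = (g·sinθ − cosθ·temp)/(l·(4/3 − m·cos²θ/(M+m))) = 13.798851462
ẍ = temp − m·l·θ̈·cosθ/(M+m) = -13.531609197
Euler: x'=-1.659823425+0.012812·-1.539935002=-1.679553072, ẋ'=-1.539935002+0.012812·-13.531609197=-1.713301979
       θ'=0.144861223+0.012812·1.038337364=0.158164401, θ̇'=1.038337364+0.012812·13.798851462=1.215128249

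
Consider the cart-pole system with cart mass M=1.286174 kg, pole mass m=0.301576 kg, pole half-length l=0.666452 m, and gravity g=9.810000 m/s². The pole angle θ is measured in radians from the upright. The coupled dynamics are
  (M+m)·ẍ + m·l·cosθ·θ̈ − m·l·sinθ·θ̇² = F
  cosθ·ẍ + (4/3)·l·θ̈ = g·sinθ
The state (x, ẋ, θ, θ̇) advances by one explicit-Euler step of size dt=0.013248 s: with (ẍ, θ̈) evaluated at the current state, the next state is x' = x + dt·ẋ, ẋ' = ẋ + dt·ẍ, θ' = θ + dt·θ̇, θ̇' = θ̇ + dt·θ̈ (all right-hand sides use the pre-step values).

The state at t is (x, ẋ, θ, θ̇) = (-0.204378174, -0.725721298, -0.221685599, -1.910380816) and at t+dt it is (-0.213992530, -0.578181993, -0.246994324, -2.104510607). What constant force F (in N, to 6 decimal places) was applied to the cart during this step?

ẍ = (ẋ'−ẋ)/dt = (-0.578181993−-0.725721298)/0.013248 = 11.136723
θ̈ = (θ̇'−θ̇)/dt = (-2.104510607−-1.910380816)/0.013248 = -14.653517
sinθ=-0.219874, cosθ=0.975528
F = (M+m)·ẍ + m·l·cosθ·θ̈ − m·l·sinθ·θ̇² = 17.682332 + -2.873078 − -0.161280 = 14.970534

F = 14.970534 N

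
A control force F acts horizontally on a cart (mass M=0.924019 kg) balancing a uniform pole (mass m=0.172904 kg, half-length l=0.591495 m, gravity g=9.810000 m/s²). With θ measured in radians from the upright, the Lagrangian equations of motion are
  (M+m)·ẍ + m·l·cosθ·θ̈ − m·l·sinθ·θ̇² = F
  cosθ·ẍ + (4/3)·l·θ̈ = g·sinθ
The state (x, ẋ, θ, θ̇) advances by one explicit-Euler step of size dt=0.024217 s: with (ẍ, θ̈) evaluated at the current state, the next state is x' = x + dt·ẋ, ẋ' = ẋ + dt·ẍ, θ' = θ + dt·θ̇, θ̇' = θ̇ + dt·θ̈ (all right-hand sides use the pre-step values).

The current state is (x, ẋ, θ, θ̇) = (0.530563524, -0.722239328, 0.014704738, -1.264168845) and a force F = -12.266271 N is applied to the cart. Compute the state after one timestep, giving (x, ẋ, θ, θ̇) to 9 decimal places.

(0.513073054, -1.029750261, -0.015909639, -0.869865917)

sinθ=0.014704208, cosθ=0.999891887
temp = (F + m·l·θ̇²·sinθ)/(M+m) = (-12.266271 + 0.002403300)/1.096923 = -11.180244831
θ̈ = (g·sinθ − cosθ·temp)/(l·(4/3 − m·cos²θ/(M+m))) = 16.282071620
ẍ = temp − m·l·θ̈·cosθ/(M+m) = -12.698143153
Euler: x'=0.530563524+0.024217·-0.722239328=0.513073054, ẋ'=-0.722239328+0.024217·-12.698143153=-1.029750261
       θ'=0.014704738+0.024217·-1.264168845=-0.015909639, θ̇'=-1.264168845+0.024217·16.282071620=-0.869865917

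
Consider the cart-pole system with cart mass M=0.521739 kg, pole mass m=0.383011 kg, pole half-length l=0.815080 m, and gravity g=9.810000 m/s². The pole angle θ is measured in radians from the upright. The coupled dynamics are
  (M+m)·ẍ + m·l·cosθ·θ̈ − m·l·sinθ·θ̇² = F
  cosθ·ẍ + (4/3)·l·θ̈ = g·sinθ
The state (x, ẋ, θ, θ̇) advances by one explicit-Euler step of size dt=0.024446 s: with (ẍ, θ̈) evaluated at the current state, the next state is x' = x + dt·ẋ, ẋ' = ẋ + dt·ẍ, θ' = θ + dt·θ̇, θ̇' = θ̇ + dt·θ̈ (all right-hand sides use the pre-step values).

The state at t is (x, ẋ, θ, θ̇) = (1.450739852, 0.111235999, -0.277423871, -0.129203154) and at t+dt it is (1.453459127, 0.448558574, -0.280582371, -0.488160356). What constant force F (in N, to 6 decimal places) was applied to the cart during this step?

ẍ = (ẋ'−ẋ)/dt = (0.448558574−0.111235999)/0.024446 = 13.798682
θ̈ = (θ̇'−θ̇)/dt = (-0.488160356−-0.129203154)/0.024446 = -14.683678
sinθ=-0.273879, cosθ=0.961764
F = (M+m)·ẍ + m·l·cosθ·θ̈ − m·l·sinθ·θ̇² = 12.484357 + -4.408745 − -0.001427 = 8.077040

F = 8.077040 N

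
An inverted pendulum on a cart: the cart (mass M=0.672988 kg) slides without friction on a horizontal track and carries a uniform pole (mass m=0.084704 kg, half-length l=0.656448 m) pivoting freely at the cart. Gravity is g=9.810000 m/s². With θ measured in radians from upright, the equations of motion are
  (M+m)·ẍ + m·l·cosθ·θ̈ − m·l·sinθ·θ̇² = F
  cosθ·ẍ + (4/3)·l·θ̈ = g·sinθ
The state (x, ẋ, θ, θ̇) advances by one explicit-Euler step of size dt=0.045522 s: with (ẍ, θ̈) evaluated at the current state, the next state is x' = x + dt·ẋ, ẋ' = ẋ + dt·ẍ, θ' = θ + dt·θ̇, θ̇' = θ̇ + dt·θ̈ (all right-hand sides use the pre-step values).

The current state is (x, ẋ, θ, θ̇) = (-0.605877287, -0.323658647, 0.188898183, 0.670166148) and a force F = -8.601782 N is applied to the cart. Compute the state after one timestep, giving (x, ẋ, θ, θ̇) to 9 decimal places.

(-0.620610876, -0.893140254, 0.219405486, 1.405038310)

sinθ=0.187776792, cosθ=0.982211727
temp = (F + m·l·θ̇²·sinθ)/(M+m) = (-8.601782 + 0.004689334)/0.757692 = -11.346421325
θ̈ = (g·sinθ − cosθ·temp)/(l·(4/3 − m·cos²θ/(M+m))) = 16.143231017
ẍ = temp − m·l·θ̈·cosθ/(M+m) = -12.510030465
Euler: x'=-0.605877287+0.045522·-0.323658647=-0.620610876, ẋ'=-0.323658647+0.045522·-12.510030465=-0.893140254
       θ'=0.188898183+0.045522·0.670166148=0.219405486, θ̇'=0.670166148+0.045522·16.143231017=1.405038310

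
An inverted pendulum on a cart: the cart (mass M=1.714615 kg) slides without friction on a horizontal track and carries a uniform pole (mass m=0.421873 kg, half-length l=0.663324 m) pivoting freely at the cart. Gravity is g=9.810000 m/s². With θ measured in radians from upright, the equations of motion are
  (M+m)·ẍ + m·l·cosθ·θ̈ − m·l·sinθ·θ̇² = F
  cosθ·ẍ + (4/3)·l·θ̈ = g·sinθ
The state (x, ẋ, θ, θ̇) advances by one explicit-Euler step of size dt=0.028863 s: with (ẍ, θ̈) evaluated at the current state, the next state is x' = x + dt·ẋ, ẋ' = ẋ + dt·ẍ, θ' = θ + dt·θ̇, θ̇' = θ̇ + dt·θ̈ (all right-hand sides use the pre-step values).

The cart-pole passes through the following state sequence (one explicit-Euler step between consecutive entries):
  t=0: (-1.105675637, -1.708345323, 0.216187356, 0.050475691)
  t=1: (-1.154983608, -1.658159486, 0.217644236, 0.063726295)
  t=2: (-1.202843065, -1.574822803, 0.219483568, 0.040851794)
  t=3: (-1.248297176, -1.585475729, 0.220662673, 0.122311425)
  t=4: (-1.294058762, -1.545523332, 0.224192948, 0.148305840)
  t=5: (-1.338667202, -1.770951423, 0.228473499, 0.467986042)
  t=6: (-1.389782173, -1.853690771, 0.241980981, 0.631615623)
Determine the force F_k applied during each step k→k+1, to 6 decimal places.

F_0 = 3.840167 N
F_1 = 5.951931 N
F_2 = -0.017812 N
F_3 = 3.202343 N
F_4 = -13.666074 N
F_5 = -4.593159 N

step 0→1:
  ẍ = (ẋ'−ẋ)/dt = (-1.658159486−-1.708345323)/0.028863 = 1.738760
  θ̈ = (θ̇'−θ̇)/dt = (0.063726295−0.050475691)/0.028863 = 0.459086
  sinθ=0.214507, cosθ=0.976722
  F = (M+m)·ẍ + m·l·cosθ·θ̈ − m·l·sinθ·θ̇² = 3.714840 + 0.125480 − 0.000153 = 3.840167
step 1→2:
  ẍ = (ẋ'−ẋ)/dt = (-1.574822803−-1.658159486)/0.028863 = 2.887319
  θ̈ = (θ̇'−θ̇)/dt = (0.040851794−0.063726295)/0.028863 = -0.792520
  sinθ=0.215930, cosθ=0.976409
  F = (M+m)·ẍ + m·l·cosθ·θ̈ − m·l·sinθ·θ̇² = 6.168722 + -0.216546 − 0.000245 = 5.951931
step 2→3:
  ẍ = (ẋ'−ẋ)/dt = (-1.585475729−-1.574822803)/0.028863 = -0.369086
  θ̈ = (θ̇'−θ̇)/dt = (0.122311425−0.040851794)/0.028863 = 2.822286
  sinθ=0.217726, cosθ=0.976010
  F = (M+m)·ẍ + m·l·cosθ·θ̈ − m·l·sinθ·θ̇² = -0.788548 + 0.770837 − 0.000102 = -0.017812
step 3→4:
  ẍ = (ẋ'−ẋ)/dt = (-1.545523332−-1.585475729)/0.028863 = 1.384208
  θ̈ = (θ̇'−θ̇)/dt = (0.148305840−0.122311425)/0.028863 = 0.900614
  sinθ=0.218876, cosθ=0.975753
  F = (M+m)·ẍ + m·l·cosθ·θ̈ − m·l·sinθ·θ̇² = 2.957344 + 0.245915 − 0.000916 = 3.202343
step 4→5:
  ẍ = (ẋ'−ẋ)/dt = (-1.770951423−-1.545523332)/0.028863 = -7.810279
  θ̈ = (θ̇'−θ̇)/dt = (0.467986042−0.148305840)/0.028863 = 11.075779
  sinθ=0.222320, cosθ=0.974974
  F = (M+m)·ẍ + m·l·cosθ·θ̈ − m·l·sinθ·θ̇² = -16.686568 + 3.021862 − 0.001368 = -13.666074
step 5→6:
  ẍ = (ẋ'−ẋ)/dt = (-1.853690771−-1.770951423)/0.028863 = -2.866623
  θ̈ = (θ̇'−θ̇)/dt = (0.631615623−0.467986042)/0.028863 = 5.669181
  sinθ=0.226491, cosθ=0.974013
  F = (M+m)·ẍ + m·l·cosθ·θ̈ − m·l·sinθ·θ̇² = -6.124506 + 1.545228 − 0.013881 = -4.593159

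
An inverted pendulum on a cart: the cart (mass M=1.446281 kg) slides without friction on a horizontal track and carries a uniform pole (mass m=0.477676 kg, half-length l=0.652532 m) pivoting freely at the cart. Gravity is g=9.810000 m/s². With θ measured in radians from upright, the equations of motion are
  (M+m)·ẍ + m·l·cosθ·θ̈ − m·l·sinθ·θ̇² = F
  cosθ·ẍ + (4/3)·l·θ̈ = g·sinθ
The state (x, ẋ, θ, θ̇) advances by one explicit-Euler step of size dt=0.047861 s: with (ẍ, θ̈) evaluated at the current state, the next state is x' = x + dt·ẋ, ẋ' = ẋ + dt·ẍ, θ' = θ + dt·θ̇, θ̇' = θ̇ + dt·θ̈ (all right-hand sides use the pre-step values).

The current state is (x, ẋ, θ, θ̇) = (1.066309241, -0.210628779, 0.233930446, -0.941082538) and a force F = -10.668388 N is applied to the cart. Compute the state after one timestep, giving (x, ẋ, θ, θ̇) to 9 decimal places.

(1.056228337, -0.554782258, 0.188889295, -0.431205383)

sinθ=0.231802696, cosθ=0.972762823
temp = (F + m·l·θ̇²·sinθ)/(M+m) = (-10.668388 + 0.063989564)/1.923957 = -5.511764783
θ̈ = (g·sinθ − cosθ·temp)/(l·(4/3 − m·cos²θ/(M+m))) = 10.653290891
ẍ = temp − m·l·θ̈·cosθ/(M+m) = -7.190687187
Euler: x'=1.066309241+0.047861·-0.210628779=1.056228337, ẋ'=-0.210628779+0.047861·-7.190687187=-0.554782258
       θ'=0.233930446+0.047861·-0.941082538=0.188889295, θ̇'=-0.941082538+0.047861·10.653290891=-0.431205383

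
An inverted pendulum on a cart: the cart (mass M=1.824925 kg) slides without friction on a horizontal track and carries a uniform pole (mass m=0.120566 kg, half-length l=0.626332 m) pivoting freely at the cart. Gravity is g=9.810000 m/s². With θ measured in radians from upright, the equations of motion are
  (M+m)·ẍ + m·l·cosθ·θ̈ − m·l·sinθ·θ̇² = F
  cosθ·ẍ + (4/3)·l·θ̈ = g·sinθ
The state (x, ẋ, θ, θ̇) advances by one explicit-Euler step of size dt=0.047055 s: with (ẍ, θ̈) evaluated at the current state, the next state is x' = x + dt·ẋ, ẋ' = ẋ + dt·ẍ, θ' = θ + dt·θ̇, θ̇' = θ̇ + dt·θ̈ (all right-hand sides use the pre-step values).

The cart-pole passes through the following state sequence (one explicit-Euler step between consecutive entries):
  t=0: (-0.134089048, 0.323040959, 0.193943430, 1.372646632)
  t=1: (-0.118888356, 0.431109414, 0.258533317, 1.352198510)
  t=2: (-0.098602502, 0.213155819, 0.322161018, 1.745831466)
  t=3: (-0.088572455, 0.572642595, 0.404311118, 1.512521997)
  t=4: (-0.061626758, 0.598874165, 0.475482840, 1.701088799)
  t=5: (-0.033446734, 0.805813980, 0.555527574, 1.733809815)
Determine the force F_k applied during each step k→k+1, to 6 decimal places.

step 0→1:
  ẍ = (ẋ'−ẋ)/dt = (0.431109414−0.323040959)/0.047055 = 2.296641
  θ̈ = (θ̇'−θ̇)/dt = (1.352198510−1.372646632)/0.047055 = -0.434558
  sinθ=0.192730, cosθ=0.981252
  F = (M+m)·ẍ + m·l·cosθ·θ̈ − m·l·sinθ·θ̇² = 4.468095 + -0.032200 − 0.027422 = 4.408473
step 1→2:
  ẍ = (ẋ'−ẋ)/dt = (0.213155819−0.431109414)/0.047055 = -4.631890
  θ̈ = (θ̇'−θ̇)/dt = (1.745831466−1.352198510)/0.047055 = 8.365380
  sinθ=0.255663, cosθ=0.966766
  F = (M+m)·ẍ + m·l·cosθ·θ̈ − m·l·sinθ·θ̇² = -9.011301 + 0.610712 − 0.035300 = -8.435889
step 2→3:
  ẍ = (ẋ'−ẋ)/dt = (0.572642595−0.213155819)/0.047055 = 7.639715
  θ̈ = (θ̇'−θ̇)/dt = (1.512521997−1.745831466)/0.047055 = -4.958229
  sinθ=0.316617, cosθ=0.948553
  F = (M+m)·ẍ + m·l·cosθ·θ̈ − m·l·sinθ·θ̇² = 14.862996 + -0.355155 − 0.072873 = 14.434968
step 3→4:
  ẍ = (ẋ'−ẋ)/dt = (0.598874165−0.572642595)/0.047055 = 0.557466
  θ̈ = (θ̇'−θ̇)/dt = (1.701088799−1.512521997)/0.047055 = 4.007370
  sinθ=0.393386, cosθ=0.919374
  F = (M+m)·ẍ + m·l·cosθ·θ̈ − m·l·sinθ·θ̇² = 1.084545 + 0.278215 − 0.067960 = 1.294801
step 4→5:
  ẍ = (ẋ'−ẋ)/dt = (0.805813980−0.598874165)/0.047055 = 4.397828
  θ̈ = (θ̇'−θ̇)/dt = (1.733809815−1.701088799)/0.047055 = 0.695378
  sinθ=0.457768, cosθ=0.889072
  F = (M+m)·ẍ + m·l·cosθ·θ̈ − m·l·sinθ·θ̇² = 8.555936 + 0.046686 − 0.100030 = 8.502592

F_0 = 4.408473 N
F_1 = -8.435889 N
F_2 = 14.434968 N
F_3 = 1.294801 N
F_4 = 8.502592 N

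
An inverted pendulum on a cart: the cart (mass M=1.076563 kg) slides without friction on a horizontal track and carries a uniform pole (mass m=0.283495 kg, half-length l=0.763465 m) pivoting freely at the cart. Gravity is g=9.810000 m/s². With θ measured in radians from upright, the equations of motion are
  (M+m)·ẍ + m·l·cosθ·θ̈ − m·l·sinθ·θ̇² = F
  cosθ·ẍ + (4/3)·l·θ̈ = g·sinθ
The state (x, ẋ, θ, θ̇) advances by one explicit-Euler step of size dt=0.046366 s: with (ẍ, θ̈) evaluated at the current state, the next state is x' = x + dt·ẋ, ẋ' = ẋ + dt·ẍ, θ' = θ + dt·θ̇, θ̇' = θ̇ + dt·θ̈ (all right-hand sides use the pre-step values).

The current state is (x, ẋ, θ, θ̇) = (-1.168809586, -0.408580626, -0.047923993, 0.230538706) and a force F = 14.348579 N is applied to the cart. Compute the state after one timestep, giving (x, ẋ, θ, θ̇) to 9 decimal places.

(-1.187753835, 0.174984078, -0.037234835, -0.363481256)

sinθ=-0.047905651, cosθ=0.998851865
temp = (F + m·l·θ̇²·sinθ)/(M+m) = (14.348579 + -0.000551073)/1.360058 = 10.549570627
θ̈ = (g·sinθ − cosθ·temp)/(l·(4/3 − m·cos²θ/(M+m))) = -12.811542117
ẍ = temp − m·l·θ̈·cosθ/(M+m) = 12.586048051
Euler: x'=-1.168809586+0.046366·-0.408580626=-1.187753835, ẋ'=-0.408580626+0.046366·12.586048051=0.174984078
       θ'=-0.047923993+0.046366·0.230538706=-0.037234835, θ̇'=0.230538706+0.046366·-12.811542117=-0.363481256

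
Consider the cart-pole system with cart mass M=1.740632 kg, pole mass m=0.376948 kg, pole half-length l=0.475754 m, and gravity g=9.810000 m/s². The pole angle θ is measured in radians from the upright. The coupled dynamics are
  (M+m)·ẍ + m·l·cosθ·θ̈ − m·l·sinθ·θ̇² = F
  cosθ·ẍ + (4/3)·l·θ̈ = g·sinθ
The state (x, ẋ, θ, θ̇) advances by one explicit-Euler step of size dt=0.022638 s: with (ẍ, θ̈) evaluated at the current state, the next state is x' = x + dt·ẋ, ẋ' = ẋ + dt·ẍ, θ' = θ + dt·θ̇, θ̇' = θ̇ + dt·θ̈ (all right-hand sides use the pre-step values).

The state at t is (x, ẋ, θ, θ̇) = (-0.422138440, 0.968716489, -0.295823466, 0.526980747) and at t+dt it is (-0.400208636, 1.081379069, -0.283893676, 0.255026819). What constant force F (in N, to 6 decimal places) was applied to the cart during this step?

ẍ = (ẋ'−ẋ)/dt = (1.081379069−0.968716489)/0.022638 = 4.976702
θ̈ = (θ̇'−θ̇)/dt = (0.255026819−0.526980747)/0.022638 = -12.013161
sinθ=-0.291528, cosθ=0.956562
F = (M+m)·ẍ + m·l·cosθ·θ̈ − m·l·sinθ·θ̇² = 10.538565 + -2.060794 − -0.014519 = 8.492290

F = 8.492290 N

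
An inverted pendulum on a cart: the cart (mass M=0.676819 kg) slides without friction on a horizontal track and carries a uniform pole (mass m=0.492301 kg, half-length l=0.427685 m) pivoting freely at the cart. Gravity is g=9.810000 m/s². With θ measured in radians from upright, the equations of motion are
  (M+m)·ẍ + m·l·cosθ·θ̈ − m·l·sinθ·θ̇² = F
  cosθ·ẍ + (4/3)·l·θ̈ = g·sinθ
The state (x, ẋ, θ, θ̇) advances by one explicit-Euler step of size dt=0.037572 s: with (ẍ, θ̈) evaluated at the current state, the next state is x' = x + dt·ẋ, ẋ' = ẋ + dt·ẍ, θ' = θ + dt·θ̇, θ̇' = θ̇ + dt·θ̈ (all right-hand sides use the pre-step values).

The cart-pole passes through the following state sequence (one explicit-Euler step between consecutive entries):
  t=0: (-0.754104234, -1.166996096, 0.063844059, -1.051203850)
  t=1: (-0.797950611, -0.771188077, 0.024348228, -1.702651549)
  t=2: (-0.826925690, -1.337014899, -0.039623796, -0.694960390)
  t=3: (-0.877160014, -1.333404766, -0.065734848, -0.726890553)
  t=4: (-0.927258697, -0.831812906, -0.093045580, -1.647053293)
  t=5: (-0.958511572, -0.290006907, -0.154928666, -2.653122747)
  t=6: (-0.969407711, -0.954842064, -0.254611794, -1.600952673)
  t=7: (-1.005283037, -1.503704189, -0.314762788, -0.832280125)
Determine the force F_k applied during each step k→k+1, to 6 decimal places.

F_0 = 8.658220 N
F_1 = -11.976247 N
F_2 = -0.062429 N
F_3 = 10.469872 N
F_4 = 11.298806 N
F_5 = -14.633203 N
F_6 = -12.774212 N

step 0→1:
  ẍ = (ẋ'−ẋ)/dt = (-0.771188077−-1.166996096)/0.037572 = 10.534654
  θ̈ = (θ̇'−θ̇)/dt = (-1.702651549−-1.051203850)/0.037572 = -17.338648
  sinθ=0.063801, cosθ=0.997963
  F = (M+m)·ẍ + m·l·cosθ·θ̈ − m·l·sinθ·θ̇² = 12.316275 + -3.643211 − 0.014844 = 8.658220
step 1→2:
  ẍ = (ẋ'−ẋ)/dt = (-1.337014899−-0.771188077)/0.037572 = -15.059800
  θ̈ = (θ̇'−θ̇)/dt = (-0.694960390−-1.702651549)/0.037572 = 26.820269
  sinθ=0.024346, cosθ=0.999704
  F = (M+m)·ẍ + m·l·cosθ·θ̈ − m·l·sinθ·θ̇² = -17.606714 + 5.645327 − 0.014860 = -11.976247
step 2→3:
  ẍ = (ẋ'−ẋ)/dt = (-1.333404766−-1.337014899)/0.037572 = 0.096086
  θ̈ = (θ̇'−θ̇)/dt = (-0.726890553−-0.694960390)/0.037572 = -0.849839
  sinθ=-0.039613, cosθ=0.999215
  F = (M+m)·ẍ + m·l·cosθ·θ̈ − m·l·sinθ·θ̇² = 0.112336 + -0.178793 − -0.004028 = -0.062429
step 3→4:
  ẍ = (ẋ'−ẋ)/dt = (-0.831812906−-1.333404766)/0.037572 = 13.350151
  θ̈ = (θ̇'−θ̇)/dt = (-1.647053293−-0.726890553)/0.037572 = -24.490651
  sinθ=-0.065688, cosθ=0.997840
  F = (M+m)·ẍ + m·l·cosθ·θ̈ − m·l·sinθ·θ̇² = 15.607928 + -5.145364 − -0.007308 = 10.469872
step 4→5:
  ẍ = (ẋ'−ẋ)/dt = (-0.290006907−-0.831812906)/0.037572 = 14.420473
  θ̈ = (θ̇'−θ̇)/dt = (-2.653122747−-1.647053293)/0.037572 = -26.777107
  sinθ=-0.092911, cosθ=0.995674
  F = (M+m)·ẍ + m·l·cosθ·θ̈ − m·l·sinθ·θ̇² = 16.859263 + -5.613526 − -0.053069 = 11.298806
step 5→6:
  ẍ = (ẋ'−ẋ)/dt = (-0.954842064−-0.290006907)/0.037572 = -17.694963
  θ̈ = (θ̇'−θ̇)/dt = (-1.600952673−-2.653122747)/0.037572 = 28.004101
  sinθ=-0.154310, cosθ=0.988023
  F = (M+m)·ẍ + m·l·cosθ·θ̈ − m·l·sinθ·θ̇² = -20.687535 + 5.825634 − -0.228698 = -14.633203
step 6→7:
  ẍ = (ẋ'−ẋ)/dt = (-1.503704189−-0.954842064)/0.037572 = -14.608275
  θ̈ = (θ̇'−θ̇)/dt = (-0.832280125−-1.600952673)/0.037572 = 20.458654
  sinθ=-0.251870, cosθ=0.967761
  F = (M+m)·ẍ + m·l·cosθ·θ̈ − m·l·sinθ·θ̇² = -17.078827 + 4.168694 − -0.135921 = -12.774212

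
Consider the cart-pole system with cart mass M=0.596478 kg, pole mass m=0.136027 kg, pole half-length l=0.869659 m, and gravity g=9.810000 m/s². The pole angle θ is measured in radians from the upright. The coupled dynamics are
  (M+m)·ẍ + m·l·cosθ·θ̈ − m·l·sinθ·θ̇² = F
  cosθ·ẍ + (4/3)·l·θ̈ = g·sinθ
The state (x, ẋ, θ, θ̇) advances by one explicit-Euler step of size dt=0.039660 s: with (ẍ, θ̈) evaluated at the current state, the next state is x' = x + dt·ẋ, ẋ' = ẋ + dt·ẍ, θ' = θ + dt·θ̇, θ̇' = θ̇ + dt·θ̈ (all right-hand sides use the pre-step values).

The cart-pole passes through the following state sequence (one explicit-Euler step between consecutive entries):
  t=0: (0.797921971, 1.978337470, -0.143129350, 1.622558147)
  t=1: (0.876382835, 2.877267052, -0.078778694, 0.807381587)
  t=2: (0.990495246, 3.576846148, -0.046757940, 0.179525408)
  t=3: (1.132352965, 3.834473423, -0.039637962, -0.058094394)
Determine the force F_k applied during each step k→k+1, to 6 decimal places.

step 0→1:
  ẍ = (ẋ'−ẋ)/dt = (2.877267052−1.978337470)/0.039660 = 22.665900
  θ̈ = (θ̇'−θ̇)/dt = (0.807381587−1.622558147)/0.039660 = -20.554124
  sinθ=-0.142641, cosθ=0.989774
  F = (M+m)·ẍ + m·l·cosθ·θ̈ − m·l·sinθ·θ̇² = 16.602885 + -2.406630 − -0.044424 = 14.240679
step 1→2:
  ẍ = (ẋ'−ẋ)/dt = (3.576846148−2.877267052)/0.039660 = 17.639412
  θ̈ = (θ̇'−θ̇)/dt = (0.179525408−0.807381587)/0.039660 = -15.830968
  sinθ=-0.078697, cosθ=0.996899
  F = (M+m)·ẍ + m·l·cosθ·θ̈ − m·l·sinθ·θ̇² = 12.920958 + -1.866949 − -0.006069 = 11.060077
step 2→3:
  ẍ = (ẋ'−ẋ)/dt = (3.834473423−3.576846148)/0.039660 = 6.495897
  θ̈ = (θ̇'−θ̇)/dt = (-0.058094394−0.179525408)/0.039660 = -5.991422
  sinθ=-0.046741, cosθ=0.998907
  F = (M+m)·ẍ + m·l·cosθ·θ̈ − m·l·sinθ·θ̇² = 4.758277 + -0.707993 − -0.000178 = 4.050462

F_0 = 14.240679 N
F_1 = 11.060077 N
F_2 = 4.050462 N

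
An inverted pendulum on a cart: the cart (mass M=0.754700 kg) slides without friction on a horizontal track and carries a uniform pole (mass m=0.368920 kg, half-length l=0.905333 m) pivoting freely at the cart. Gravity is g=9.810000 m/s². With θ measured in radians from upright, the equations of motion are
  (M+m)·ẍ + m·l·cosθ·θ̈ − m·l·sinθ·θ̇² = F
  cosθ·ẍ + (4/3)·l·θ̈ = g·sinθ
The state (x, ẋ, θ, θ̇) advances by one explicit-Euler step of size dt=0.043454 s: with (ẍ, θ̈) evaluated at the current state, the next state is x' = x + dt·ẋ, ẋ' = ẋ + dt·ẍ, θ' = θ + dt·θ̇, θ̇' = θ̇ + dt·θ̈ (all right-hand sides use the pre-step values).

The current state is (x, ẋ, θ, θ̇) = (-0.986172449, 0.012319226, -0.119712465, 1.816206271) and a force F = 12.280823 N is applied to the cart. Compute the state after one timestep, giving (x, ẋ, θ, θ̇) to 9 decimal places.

sinθ=-0.119426735, cosθ=0.992843016
temp = (F + m·l·θ̇²·sinθ)/(M+m) = (12.280823 + -0.131574719)/1.123620 = 10.812595255
θ̈ = (g·sinθ − cosθ·temp)/(l·(4/3 − m·cos²θ/(M+m))) = -13.025681738
ẍ = temp − m·l·θ̈·cosθ/(M+m) = 14.656761298
Euler: x'=-0.986172449+0.043454·0.012319226=-0.985637129, ẋ'=0.012319226+0.043454·14.656761298=0.649214131
       θ'=-0.119712465+0.043454·1.816206271=-0.040791038, θ̇'=1.816206271+0.043454·-13.025681738=1.250188297

(-0.985637129, 0.649214131, -0.040791038, 1.250188297)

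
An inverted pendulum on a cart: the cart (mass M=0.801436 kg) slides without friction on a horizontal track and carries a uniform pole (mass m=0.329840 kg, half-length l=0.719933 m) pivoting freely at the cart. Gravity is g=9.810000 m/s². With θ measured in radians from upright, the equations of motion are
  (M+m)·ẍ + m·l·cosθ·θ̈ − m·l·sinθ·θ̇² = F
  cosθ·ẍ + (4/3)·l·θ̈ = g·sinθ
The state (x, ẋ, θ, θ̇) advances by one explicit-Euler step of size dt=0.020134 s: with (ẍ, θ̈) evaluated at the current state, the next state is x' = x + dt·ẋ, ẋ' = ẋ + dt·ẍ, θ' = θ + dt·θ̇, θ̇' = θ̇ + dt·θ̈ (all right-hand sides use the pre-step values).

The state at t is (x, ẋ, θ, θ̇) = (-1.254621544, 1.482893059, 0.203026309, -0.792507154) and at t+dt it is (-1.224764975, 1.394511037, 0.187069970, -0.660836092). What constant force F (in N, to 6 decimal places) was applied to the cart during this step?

ẍ = (ẋ'−ẋ)/dt = (1.394511037−1.482893059)/0.020134 = -4.389690
θ̈ = (θ̇'−θ̇)/dt = (-0.660836092−-0.792507154)/0.020134 = 6.539737
sinθ=0.201634, cosθ=0.979461
F = (M+m)·ẍ + m·l·cosθ·θ̈ − m·l·sinθ·θ̇² = -4.965951 + 1.521047 − 0.030072 = -3.474976

F = -3.474976 N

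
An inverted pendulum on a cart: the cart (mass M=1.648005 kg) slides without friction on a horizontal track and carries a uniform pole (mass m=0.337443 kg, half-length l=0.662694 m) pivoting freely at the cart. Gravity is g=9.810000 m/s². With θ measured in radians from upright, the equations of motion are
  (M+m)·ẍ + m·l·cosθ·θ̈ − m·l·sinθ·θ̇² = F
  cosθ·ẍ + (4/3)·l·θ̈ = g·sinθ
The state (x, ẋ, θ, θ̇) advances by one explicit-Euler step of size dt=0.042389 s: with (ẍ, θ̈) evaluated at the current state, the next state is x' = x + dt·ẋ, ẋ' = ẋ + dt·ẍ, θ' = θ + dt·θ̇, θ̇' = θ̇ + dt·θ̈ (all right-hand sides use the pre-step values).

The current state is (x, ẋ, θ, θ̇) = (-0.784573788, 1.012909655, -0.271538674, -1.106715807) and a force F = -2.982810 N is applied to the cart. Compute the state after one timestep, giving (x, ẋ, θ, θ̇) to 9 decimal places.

sinθ=-0.268214050, cosθ=0.963359343
temp = (F + m·l·θ̇²·sinθ)/(M+m) = (-2.982810 + -0.073462755)/1.985448 = -1.539336591
θ̈ = (g·sinθ − cosθ·temp)/(l·(4/3 − m·cos²θ/(M+m))) = -1.473877834
ẍ = temp − m·l·θ̈·cosθ/(M+m) = -1.379415867
Euler: x'=-0.784573788+0.042389·1.012909655=-0.741637561, ẋ'=1.012909655+0.042389·-1.379415867=0.954437596
       θ'=-0.271538674+0.042389·-1.106715807=-0.318451250, θ̇'=-1.106715807+0.042389·-1.473877834=-1.169192015

(-0.741637561, 0.954437596, -0.318451250, -1.169192015)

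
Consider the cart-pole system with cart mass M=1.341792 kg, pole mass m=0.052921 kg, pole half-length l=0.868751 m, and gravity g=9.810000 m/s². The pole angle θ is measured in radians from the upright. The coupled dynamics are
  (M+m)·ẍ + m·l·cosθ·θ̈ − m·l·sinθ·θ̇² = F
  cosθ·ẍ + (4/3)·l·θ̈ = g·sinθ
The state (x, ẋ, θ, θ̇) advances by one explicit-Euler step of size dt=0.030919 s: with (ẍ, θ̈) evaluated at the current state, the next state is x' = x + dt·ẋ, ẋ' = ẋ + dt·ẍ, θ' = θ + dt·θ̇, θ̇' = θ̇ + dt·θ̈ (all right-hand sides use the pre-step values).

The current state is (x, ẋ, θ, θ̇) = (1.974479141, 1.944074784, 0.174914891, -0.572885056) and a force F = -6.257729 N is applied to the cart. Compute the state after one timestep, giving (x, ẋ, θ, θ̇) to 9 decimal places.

sinθ=0.174024328, cosθ=0.984741354
temp = (F + m·l·θ̇²·sinθ)/(M+m) = (-6.257729 + 0.002625840)/1.394713 = -4.484867611
θ̈ = (g·sinθ − cosθ·temp)/(l·(4/3 − m·cos²θ/(M+m))) = 5.436595730
ẍ = temp − m·l·θ̈·cosθ/(M+m) = -4.661344454
Euler: x'=1.974479141+0.030919·1.944074784=2.034587989, ẋ'=1.944074784+0.030919·-4.661344454=1.799950675
       θ'=0.174914891+0.030919·-0.572885056=0.157201858, θ̇'=-0.572885056+0.030919·5.436595730=-0.404790953

(2.034587989, 1.799950675, 0.157201858, -0.404790953)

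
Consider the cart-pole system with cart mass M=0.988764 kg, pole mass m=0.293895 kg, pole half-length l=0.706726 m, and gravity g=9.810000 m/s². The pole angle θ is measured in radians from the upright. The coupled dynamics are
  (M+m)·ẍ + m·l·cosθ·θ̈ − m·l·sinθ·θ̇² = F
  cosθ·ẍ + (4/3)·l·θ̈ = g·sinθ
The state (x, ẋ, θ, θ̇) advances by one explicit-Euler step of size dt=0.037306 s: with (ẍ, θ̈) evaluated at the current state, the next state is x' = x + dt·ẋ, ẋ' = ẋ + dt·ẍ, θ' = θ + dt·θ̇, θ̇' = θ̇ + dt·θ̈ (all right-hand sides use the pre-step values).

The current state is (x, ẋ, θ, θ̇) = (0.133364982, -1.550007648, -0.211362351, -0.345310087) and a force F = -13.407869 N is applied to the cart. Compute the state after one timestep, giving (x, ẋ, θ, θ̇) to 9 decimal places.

(0.075540397, -2.001377420, -0.224244489, 0.041558706)

sinθ=-0.209792127, cosθ=0.977746012
temp = (F + m·l·θ̇²·sinθ)/(M+m) = (-13.407869 + -0.005195783)/1.282659 = -10.457233593
θ̈ = (g·sinθ − cosθ·temp)/(l·(4/3 − m·cos²θ/(M+m))) = 10.370149393
ẍ = temp − m·l·θ̈·cosθ/(M+m) = -12.099120046
Euler: x'=0.133364982+0.037306·-1.550007648=0.075540397, ẋ'=-1.550007648+0.037306·-12.099120046=-2.001377420
       θ'=-0.211362351+0.037306·-0.345310087=-0.224244489, θ̇'=-0.345310087+0.037306·10.370149393=0.041558706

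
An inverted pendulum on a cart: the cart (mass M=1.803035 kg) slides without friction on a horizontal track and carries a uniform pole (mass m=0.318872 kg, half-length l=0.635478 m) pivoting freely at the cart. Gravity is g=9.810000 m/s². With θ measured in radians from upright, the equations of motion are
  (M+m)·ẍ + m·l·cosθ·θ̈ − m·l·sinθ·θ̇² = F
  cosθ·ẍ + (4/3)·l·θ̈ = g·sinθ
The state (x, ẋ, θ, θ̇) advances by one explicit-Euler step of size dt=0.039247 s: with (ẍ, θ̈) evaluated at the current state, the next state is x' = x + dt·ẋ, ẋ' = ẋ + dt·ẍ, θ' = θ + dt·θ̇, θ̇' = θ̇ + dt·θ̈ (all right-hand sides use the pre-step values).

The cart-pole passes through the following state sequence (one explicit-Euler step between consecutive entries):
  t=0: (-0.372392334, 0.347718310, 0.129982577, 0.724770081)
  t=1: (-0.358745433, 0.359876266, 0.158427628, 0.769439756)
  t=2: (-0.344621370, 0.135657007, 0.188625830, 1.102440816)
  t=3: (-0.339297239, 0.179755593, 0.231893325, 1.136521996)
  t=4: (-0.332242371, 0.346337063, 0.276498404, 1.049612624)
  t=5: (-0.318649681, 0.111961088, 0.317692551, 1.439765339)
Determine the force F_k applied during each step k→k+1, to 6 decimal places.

F_0 = 0.872217 N
F_1 = -10.443658 N
F_2 = 2.510874 N
F_3 = 8.509439 N
F_4 = -10.794702 N

step 0→1:
  ẍ = (ẋ'−ẋ)/dt = (0.359876266−0.347718310)/0.039247 = 0.309781
  θ̈ = (θ̇'−θ̇)/dt = (0.769439756−0.724770081)/0.039247 = 1.138168
  sinθ=0.129617, cosθ=0.991564
  F = (M+m)·ẍ + m·l·cosθ·θ̈ − m·l·sinθ·θ̇² = 0.657325 + 0.228688 − 0.013797 = 0.872217
step 1→2:
  ẍ = (ẋ'−ẋ)/dt = (0.135657007−0.359876266)/0.039247 = -5.713029
  θ̈ = (θ̇'−θ̇)/dt = (1.102440816−0.769439756)/0.039247 = 8.484752
  sinθ=0.157766, cosθ=0.987477
  F = (M+m)·ẍ + m·l·cosθ·θ̈ − m·l·sinθ·θ̇² = -12.122517 + 1.697786 − 0.018927 = -10.443658
step 2→3:
  ẍ = (ẋ'−ẋ)/dt = (0.179755593−0.135657007)/0.039247 = 1.123617
  θ̈ = (θ̇'−θ̇)/dt = (1.136521996−1.102440816)/0.039247 = 0.868377
  sinθ=0.187509, cosθ=0.982263
  F = (M+m)·ẍ + m·l·cosθ·θ̈ − m·l·sinθ·θ̇² = 2.384210 + 0.172843 − 0.046180 = 2.510874
step 3→4:
  ẍ = (ẋ'−ẋ)/dt = (0.346337063−0.179755593)/0.039247 = 4.244438
  θ̈ = (θ̇'−θ̇)/dt = (1.049612624−1.136521996)/0.039247 = -2.214421
  sinθ=0.229821, cosθ=0.973233
  F = (M+m)·ẍ + m·l·cosθ·θ̈ − m·l·sinθ·θ̇² = 9.006303 + -0.436711 − 0.060154 = 8.509439
step 4→5:
  ẍ = (ẋ'−ẋ)/dt = (0.111961088−0.346337063)/0.039247 = -5.971819
  θ̈ = (θ̇'−θ̇)/dt = (1.439765339−1.049612624)/0.039247 = 9.940956
  sinθ=0.272989, cosθ=0.962017
  F = (M+m)·ẍ + m·l·cosθ·θ̈ − m·l·sinθ·θ̇² = -12.671644 + 1.937885 − 0.060942 = -10.794702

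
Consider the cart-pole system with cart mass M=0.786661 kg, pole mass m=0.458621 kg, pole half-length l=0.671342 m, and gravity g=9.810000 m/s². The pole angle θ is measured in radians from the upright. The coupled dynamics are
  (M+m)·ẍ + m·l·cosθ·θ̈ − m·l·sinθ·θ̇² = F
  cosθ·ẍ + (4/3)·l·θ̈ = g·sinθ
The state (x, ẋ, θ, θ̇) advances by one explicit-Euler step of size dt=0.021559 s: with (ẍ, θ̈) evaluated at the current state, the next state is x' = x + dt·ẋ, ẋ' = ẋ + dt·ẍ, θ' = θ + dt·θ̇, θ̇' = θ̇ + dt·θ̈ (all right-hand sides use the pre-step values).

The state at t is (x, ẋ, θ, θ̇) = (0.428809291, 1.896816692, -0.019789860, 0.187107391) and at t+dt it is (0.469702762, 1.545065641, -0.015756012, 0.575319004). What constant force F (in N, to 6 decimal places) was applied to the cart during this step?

F = -14.774386 N

ẍ = (ẋ'−ẋ)/dt = (1.545065641−1.896816692)/0.021559 = -16.315741
θ̈ = (θ̇'−θ̇)/dt = (0.575319004−0.187107391)/0.021559 = 18.006940
sinθ=-0.019789, cosθ=0.999804
F = (M+m)·ẍ + m·l·cosθ·θ̈ − m·l·sinθ·θ̇² = -20.317698 + 5.543099 − -0.000213 = -14.774386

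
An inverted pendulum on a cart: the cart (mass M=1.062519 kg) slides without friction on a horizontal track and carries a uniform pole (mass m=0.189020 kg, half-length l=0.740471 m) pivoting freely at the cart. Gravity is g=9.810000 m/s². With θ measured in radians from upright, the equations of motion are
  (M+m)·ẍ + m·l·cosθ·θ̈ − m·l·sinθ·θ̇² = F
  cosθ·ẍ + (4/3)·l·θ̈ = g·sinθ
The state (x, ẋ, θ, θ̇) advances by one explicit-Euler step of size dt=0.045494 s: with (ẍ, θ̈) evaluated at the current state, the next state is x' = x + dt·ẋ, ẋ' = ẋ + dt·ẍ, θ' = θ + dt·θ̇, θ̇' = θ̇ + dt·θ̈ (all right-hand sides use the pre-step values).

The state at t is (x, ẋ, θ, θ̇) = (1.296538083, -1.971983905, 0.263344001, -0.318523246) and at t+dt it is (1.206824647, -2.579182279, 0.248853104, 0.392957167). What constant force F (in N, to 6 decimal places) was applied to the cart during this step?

ẍ = (ẋ'−ẋ)/dt = (-2.579182279−-1.971983905)/0.045494 = -13.346779
θ̈ = (θ̇'−θ̇)/dt = (0.392957167−-0.318523246)/0.045494 = 15.638994
sinθ=0.260311, cosθ=0.965525
F = (M+m)·ẍ + m·l·cosθ·θ̈ − m·l·sinθ·θ̇² = -16.704015 + 2.113431 − 0.003696 = -14.594280

F = -14.594280 N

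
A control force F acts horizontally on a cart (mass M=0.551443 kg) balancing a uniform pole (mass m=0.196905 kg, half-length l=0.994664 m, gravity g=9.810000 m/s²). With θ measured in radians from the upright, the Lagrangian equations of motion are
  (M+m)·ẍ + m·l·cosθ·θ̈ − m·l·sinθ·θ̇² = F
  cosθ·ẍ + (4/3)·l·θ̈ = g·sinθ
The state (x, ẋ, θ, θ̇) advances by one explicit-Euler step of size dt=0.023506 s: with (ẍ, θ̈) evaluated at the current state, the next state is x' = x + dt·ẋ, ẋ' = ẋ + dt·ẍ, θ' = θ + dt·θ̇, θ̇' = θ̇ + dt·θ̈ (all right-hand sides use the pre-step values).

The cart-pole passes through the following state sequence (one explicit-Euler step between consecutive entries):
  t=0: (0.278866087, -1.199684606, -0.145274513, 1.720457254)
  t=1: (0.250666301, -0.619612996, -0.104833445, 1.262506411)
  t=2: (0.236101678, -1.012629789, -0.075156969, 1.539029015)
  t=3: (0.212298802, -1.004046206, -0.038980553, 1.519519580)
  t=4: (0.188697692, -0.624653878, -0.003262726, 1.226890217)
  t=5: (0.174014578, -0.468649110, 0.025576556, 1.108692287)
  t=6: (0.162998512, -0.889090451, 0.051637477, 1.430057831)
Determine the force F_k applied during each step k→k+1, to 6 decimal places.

F_0 = 14.775856 N
F_1 = -10.188235 N
F_2 = 0.146008 N
F_3 = 9.659770 N
F_4 = 3.982771 N
F_5 = -10.714750 N

step 0→1:
  ẍ = (ẋ'−ẋ)/dt = (-0.619612996−-1.199684606)/0.023506 = 24.677598
  θ̈ = (θ̇'−θ̇)/dt = (1.262506411−1.720457254)/0.023506 = -19.482296
  sinθ=-0.144764, cosθ=0.989466
  F = (M+m)·ẍ + m·l·cosθ·θ̈ − m·l·sinθ·θ̇² = 18.467431 + -3.775498 − -0.083923 = 14.775856
step 1→2:
  ẍ = (ẋ'−ẋ)/dt = (-1.012629789−-0.619612996)/0.023506 = -16.719850
  θ̈ = (θ̇'−θ̇)/dt = (1.539029015−1.262506411)/0.023506 = 11.763916
  sinθ=-0.104642, cosθ=0.994510
  F = (M+m)·ẍ + m·l·cosθ·θ̈ − m·l·sinθ·θ̇² = -12.512266 + 2.291365 − -0.032667 = -10.188235
step 2→3:
  ẍ = (ẋ'−ẋ)/dt = (-1.004046206−-1.012629789)/0.023506 = 0.365166
  θ̈ = (θ̇'−θ̇)/dt = (1.519519580−1.539029015)/0.023506 = -0.829977
  sinθ=-0.075086, cosθ=0.997177
  F = (M+m)·ẍ + m·l·cosθ·θ̈ − m·l·sinθ·θ̇² = 0.273271 + -0.162096 − -0.034833 = 0.146008
step 3→4:
  ẍ = (ẋ'−ẋ)/dt = (-0.624653878−-1.004046206)/0.023506 = 16.140233
  θ̈ = (θ̇'−θ̇)/dt = (1.226890217−1.519519580)/0.023506 = -12.449135
  sinθ=-0.038971, cosθ=0.999240
  F = (M+m)·ẍ + m·l·cosθ·θ̈ − m·l·sinθ·θ̇² = 12.078511 + -2.436365 − -0.017623 = 9.659770
step 4→5:
  ẍ = (ẋ'−ẋ)/dt = (-0.468649110−-0.624653878)/0.023506 = 6.636806
  θ̈ = (θ̇'−θ̇)/dt = (1.108692287−1.226890217)/0.023506 = -5.028415
  sinθ=-0.003263, cosθ=0.999995
  F = (M+m)·ẍ + m·l·cosθ·θ̈ − m·l·sinθ·θ̇² = 4.966641 + -0.984832 − -0.000962 = 3.982771
step 5→6:
  ẍ = (ẋ'−ẋ)/dt = (-0.889090451−-0.468649110)/0.023506 = -17.886554
  θ̈ = (θ̇'−θ̇)/dt = (1.430057831−1.108692287)/0.023506 = 13.671639
  sinθ=0.025574, cosθ=0.999673
  F = (M+m)·ẍ + m·l·cosθ·θ̈ − m·l·sinθ·θ̇² = -13.385367 + 2.676774 − 0.006157 = -10.714750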